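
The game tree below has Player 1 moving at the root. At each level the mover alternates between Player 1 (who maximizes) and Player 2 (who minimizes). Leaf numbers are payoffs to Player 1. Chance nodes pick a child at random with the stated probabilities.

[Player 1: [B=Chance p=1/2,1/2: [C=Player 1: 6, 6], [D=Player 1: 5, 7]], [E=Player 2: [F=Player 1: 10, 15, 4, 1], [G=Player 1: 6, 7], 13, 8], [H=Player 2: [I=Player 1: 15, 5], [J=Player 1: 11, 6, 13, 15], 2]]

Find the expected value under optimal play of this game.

C (Player 1): max(6, 6) = 6
D (Player 1): max(5, 7) = 7
B (Chance): 1/2·6 + 1/2·7 = 6.5
F (Player 1): max(10, 15, 4, 1) = 15
G (Player 1): max(6, 7) = 7
E (Player 2): min(15, 7, 13, 8) = 7
I (Player 1): max(15, 5) = 15
J (Player 1): max(11, 6, 13, 15) = 15
H (Player 2): min(15, 15, 2) = 2
Root (Player 1): max(6.5, 7, 2) = 7

7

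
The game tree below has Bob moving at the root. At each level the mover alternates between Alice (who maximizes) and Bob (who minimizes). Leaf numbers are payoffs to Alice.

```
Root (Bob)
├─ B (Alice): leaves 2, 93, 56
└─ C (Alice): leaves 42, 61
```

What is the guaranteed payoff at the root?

B (Alice): max(2, 93, 56) = 93
C (Alice): max(42, 61) = 61
Root (Bob): min(93, 61) = 61

61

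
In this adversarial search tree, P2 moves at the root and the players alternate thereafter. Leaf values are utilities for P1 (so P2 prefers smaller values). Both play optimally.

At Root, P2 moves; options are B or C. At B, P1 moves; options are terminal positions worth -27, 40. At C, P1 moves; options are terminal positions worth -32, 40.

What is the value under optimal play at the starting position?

40

B (P1): max(-27, 40) = 40
C (P1): max(-32, 40) = 40
Root (P2): min(40, 40) = 40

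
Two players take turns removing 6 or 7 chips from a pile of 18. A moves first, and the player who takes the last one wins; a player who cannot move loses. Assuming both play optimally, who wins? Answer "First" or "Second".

Second

Compute winning (W) and losing (L) positions by backward induction:
i:   0  1  2  3  4  5  6  7  8  9 10 11 12 13 14 15 16 17 18
     L  L  L  L  L  L  W  W  W  W  W  W  W  L  L  L  L  L  L
Position 18 is L, so the second player wins.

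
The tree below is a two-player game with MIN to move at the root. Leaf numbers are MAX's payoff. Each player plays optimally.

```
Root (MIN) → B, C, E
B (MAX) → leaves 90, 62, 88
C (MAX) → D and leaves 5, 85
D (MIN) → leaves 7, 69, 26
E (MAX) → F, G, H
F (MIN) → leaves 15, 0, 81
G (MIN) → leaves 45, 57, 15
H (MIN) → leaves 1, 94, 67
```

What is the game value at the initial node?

15

B (MAX): max(90, 62, 88) = 90
D (MIN): min(7, 69, 26) = 7
C (MAX): max(7, 5, 85) = 85
F (MIN): min(15, 0, 81) = 0
G (MIN): min(45, 57, 15) = 15
H (MIN): min(1, 94, 67) = 1
E (MAX): max(0, 15, 1) = 15
Root (MIN): min(90, 85, 15) = 15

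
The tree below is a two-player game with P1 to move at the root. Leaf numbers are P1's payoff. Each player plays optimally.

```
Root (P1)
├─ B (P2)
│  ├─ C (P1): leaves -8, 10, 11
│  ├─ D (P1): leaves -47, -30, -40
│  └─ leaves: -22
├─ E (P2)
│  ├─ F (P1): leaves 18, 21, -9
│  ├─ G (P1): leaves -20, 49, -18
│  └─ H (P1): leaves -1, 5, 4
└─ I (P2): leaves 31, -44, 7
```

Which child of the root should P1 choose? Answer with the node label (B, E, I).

C (P1): max(-8, 10, 11) = 11
D (P1): max(-47, -30, -40) = -30
B (P2): min(11, -30, -22) = -30
F (P1): max(18, 21, -9) = 21
G (P1): max(-20, 49, -18) = 49
H (P1): max(-1, 5, 4) = 5
E (P2): min(21, 49, 5) = 5
I (P2): min(31, -44, 7) = -44
Root (P1): max(-30, 5, -44) = 5
P1 picks the child with the highest value: E (value 5).

E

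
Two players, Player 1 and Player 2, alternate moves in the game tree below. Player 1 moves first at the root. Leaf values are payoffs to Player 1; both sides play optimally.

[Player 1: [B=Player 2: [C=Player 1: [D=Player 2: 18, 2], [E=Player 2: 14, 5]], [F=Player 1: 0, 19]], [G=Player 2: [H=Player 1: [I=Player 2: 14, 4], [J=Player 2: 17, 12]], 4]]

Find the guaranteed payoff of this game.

5

D (Player 2): min(18, 2) = 2
E (Player 2): min(14, 5) = 5
C (Player 1): max(2, 5) = 5
F (Player 1): max(0, 19) = 19
B (Player 2): min(5, 19) = 5
I (Player 2): min(14, 4) = 4
J (Player 2): min(17, 12) = 12
H (Player 1): max(4, 12) = 12
G (Player 2): min(12, 4) = 4
Root (Player 1): max(5, 4) = 5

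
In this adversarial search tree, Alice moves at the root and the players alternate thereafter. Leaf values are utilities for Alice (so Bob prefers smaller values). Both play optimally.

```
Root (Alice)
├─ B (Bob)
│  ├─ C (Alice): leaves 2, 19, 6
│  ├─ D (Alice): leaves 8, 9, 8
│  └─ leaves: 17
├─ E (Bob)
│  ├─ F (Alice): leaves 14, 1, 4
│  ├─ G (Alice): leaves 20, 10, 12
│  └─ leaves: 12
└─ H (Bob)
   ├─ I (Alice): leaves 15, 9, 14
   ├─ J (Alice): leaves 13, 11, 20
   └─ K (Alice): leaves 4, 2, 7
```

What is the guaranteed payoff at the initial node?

C (Alice): max(2, 19, 6) = 19
D (Alice): max(8, 9, 8) = 9
B (Bob): min(19, 9, 17) = 9
F (Alice): max(14, 1, 4) = 14
G (Alice): max(20, 10, 12) = 20
E (Bob): min(14, 20, 12) = 12
I (Alice): max(15, 9, 14) = 15
J (Alice): max(13, 11, 20) = 20
K (Alice): max(4, 2, 7) = 7
H (Bob): min(15, 20, 7) = 7
Root (Alice): max(9, 12, 7) = 12

12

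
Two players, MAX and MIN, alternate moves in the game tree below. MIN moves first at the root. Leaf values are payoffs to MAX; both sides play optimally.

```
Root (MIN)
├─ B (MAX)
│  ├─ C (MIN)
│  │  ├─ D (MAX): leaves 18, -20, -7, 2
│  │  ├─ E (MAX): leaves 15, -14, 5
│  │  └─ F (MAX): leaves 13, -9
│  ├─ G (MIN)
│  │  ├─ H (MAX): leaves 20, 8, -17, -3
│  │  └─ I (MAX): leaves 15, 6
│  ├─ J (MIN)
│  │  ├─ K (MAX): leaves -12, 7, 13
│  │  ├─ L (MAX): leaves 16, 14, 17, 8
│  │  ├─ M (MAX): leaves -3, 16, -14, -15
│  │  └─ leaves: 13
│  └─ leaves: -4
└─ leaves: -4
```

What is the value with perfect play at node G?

H: max(20, 8, -17, -3) = 20
I: max(15, 6) = 15
G: min(20, 15) = 15

15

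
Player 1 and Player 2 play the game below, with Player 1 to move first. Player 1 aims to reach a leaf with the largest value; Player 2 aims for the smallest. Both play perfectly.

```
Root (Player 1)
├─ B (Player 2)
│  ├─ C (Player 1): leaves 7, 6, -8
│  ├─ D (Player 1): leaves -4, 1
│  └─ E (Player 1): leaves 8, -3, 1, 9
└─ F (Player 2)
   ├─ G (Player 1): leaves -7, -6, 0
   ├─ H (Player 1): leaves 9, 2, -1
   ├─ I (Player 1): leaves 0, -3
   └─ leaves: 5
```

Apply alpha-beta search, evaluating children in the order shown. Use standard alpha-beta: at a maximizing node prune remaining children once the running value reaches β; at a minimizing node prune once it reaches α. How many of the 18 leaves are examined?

C [α=-∞,β=+∞]: v=7
D [α=-∞,β=7]: v=1
E [α=-∞,β=1]: v=8 after child 1 ≥ β → β-cutoff, skip 3
B [α=-∞,β=+∞]: v=1
G [α=1,β=+∞]: v=0
F [α=1,β=+∞]: v=0 after child 1 ≤ α → α-cutoff, skip 3
Root [α=-∞,β=+∞]: v=1
Leaves evaluated: 9 of 18.

9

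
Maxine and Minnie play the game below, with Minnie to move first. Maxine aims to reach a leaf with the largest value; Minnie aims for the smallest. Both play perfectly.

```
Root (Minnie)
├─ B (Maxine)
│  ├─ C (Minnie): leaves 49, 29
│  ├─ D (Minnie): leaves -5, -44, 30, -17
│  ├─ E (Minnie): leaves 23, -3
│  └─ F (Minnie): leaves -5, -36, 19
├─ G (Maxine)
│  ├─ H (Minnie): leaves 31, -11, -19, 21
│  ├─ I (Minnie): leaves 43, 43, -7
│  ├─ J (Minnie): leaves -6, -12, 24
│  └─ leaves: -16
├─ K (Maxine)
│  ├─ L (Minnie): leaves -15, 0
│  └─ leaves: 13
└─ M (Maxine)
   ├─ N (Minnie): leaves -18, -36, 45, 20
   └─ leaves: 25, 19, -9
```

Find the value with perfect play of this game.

C (Minnie): min(49, 29) = 29
D (Minnie): min(-5, -44, 30, -17) = -44
E (Minnie): min(23, -3) = -3
F (Minnie): min(-5, -36, 19) = -36
B (Maxine): max(29, -44, -3, -36) = 29
H (Minnie): min(31, -11, -19, 21) = -19
I (Minnie): min(43, 43, -7) = -7
J (Minnie): min(-6, -12, 24) = -12
G (Maxine): max(-19, -7, -12, -16) = -7
L (Minnie): min(-15, 0) = -15
K (Maxine): max(-15, 13) = 13
N (Minnie): min(-18, -36, 45, 20) = -36
M (Maxine): max(-36, 25, 19, -9) = 25
Root (Minnie): min(29, -7, 13, 25) = -7

-7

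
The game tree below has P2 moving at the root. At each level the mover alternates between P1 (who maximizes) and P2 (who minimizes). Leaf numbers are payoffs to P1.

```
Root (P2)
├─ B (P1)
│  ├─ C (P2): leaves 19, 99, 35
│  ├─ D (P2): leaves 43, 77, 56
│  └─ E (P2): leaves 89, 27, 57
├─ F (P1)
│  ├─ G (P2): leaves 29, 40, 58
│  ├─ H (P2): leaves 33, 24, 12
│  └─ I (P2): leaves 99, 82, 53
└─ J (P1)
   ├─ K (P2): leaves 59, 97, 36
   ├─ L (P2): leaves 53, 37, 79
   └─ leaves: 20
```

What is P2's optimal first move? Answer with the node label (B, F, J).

J

C (P2): min(19, 99, 35) = 19
D (P2): min(43, 77, 56) = 43
E (P2): min(89, 27, 57) = 27
B (P1): max(19, 43, 27) = 43
G (P2): min(29, 40, 58) = 29
H (P2): min(33, 24, 12) = 12
I (P2): min(99, 82, 53) = 53
F (P1): max(29, 12, 53) = 53
K (P2): min(59, 97, 36) = 36
L (P2): min(53, 37, 79) = 37
J (P1): max(36, 37, 20) = 37
Root (P2): min(43, 53, 37) = 37
P2 picks the child with the lowest value: J (value 37).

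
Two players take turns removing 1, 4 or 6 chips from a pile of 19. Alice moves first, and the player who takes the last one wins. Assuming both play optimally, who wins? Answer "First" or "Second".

First

W/L table (W = player to move can force a win):
i:   0  1  2  3  4  5  6  7  8  9 10 11 12 13 14 15 16 17 18 19
     L  W  L  W  W  L  W  L  W  W  L  W  L  W  W  L  W  L  W  W
Position 19 is W, so the first player wins.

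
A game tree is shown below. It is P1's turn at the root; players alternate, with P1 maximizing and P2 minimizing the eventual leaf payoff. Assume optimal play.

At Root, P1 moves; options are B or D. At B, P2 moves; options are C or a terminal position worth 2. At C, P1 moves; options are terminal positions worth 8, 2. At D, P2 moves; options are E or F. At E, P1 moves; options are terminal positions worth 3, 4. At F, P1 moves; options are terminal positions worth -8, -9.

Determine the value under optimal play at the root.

C (P1): max(8, 2) = 8
B (P2): min(8, 2) = 2
E (P1): max(3, 4) = 4
F (P1): max(-8, -9) = -8
D (P2): min(4, -8) = -8
Root (P1): max(2, -8) = 2

2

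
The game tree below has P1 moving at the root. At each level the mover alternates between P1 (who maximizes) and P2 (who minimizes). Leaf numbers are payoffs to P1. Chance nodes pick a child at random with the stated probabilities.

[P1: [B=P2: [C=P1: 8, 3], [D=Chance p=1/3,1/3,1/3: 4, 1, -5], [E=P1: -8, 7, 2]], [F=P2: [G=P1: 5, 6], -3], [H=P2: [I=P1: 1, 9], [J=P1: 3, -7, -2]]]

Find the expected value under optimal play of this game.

3

C (P1): max(8, 3) = 8
D (Chance): 1/3·4 + 1/3·1 + 1/3·-5 = 0
E (P1): max(-8, 7, 2) = 7
B (P2): min(8, 0, 7) = 0
G (P1): max(5, 6) = 6
F (P2): min(6, -3) = -3
I (P1): max(1, 9) = 9
J (P1): max(3, -7, -2) = 3
H (P2): min(9, 3) = 3
Root (P1): max(0, -3, 3) = 3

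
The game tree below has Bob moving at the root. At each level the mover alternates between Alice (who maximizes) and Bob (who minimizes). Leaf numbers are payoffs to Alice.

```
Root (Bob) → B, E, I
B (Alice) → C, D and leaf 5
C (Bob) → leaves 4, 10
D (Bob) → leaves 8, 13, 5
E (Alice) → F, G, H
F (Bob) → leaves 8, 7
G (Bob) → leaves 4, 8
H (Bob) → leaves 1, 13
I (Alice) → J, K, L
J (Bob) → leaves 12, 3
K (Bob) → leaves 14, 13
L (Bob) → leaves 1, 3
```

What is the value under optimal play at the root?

C (Bob): min(4, 10) = 4
D (Bob): min(8, 13, 5) = 5
B (Alice): max(4, 5, 5) = 5
F (Bob): min(8, 7) = 7
G (Bob): min(4, 8) = 4
H (Bob): min(1, 13) = 1
E (Alice): max(7, 4, 1) = 7
J (Bob): min(12, 3) = 3
K (Bob): min(14, 13) = 13
L (Bob): min(1, 3) = 1
I (Alice): max(3, 13, 1) = 13
Root (Bob): min(5, 7, 13) = 5

5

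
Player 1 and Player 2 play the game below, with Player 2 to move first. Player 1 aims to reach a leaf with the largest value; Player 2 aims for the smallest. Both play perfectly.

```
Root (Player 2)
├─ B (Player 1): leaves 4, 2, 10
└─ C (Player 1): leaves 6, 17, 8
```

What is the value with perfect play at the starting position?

B (Player 1): max(4, 2, 10) = 10
C (Player 1): max(6, 17, 8) = 17
Root (Player 2): min(10, 17) = 10

10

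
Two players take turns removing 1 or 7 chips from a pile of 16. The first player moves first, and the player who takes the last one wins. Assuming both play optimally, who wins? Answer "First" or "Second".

Second

Compute winning (W) and losing (L) positions by backward induction:
i:   0  1  2  3  4  5  6  7  8  9 10 11 12 13 14 15 16
     L  W  L  W  L  W  L  W  L  W  L  W  L  W  L  W  L
Position 16 is L, so the second player wins.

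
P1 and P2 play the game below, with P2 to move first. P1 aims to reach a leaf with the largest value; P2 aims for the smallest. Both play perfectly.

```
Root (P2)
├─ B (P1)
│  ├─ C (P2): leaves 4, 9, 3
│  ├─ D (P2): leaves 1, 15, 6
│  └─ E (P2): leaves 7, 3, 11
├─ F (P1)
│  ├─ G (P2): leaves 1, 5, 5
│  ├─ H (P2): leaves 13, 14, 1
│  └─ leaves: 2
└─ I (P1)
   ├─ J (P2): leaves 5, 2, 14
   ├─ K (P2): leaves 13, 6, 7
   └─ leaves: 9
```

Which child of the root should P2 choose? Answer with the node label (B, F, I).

F

C (P2): min(4, 9, 3) = 3
D (P2): min(1, 15, 6) = 1
E (P2): min(7, 3, 11) = 3
B (P1): max(3, 1, 3) = 3
G (P2): min(1, 5, 5) = 1
H (P2): min(13, 14, 1) = 1
F (P1): max(1, 1, 2) = 2
J (P2): min(5, 2, 14) = 2
K (P2): min(13, 6, 7) = 6
I (P1): max(2, 6, 9) = 9
Root (P2): min(3, 2, 9) = 2
P2 picks the child with the lowest value: F (value 2).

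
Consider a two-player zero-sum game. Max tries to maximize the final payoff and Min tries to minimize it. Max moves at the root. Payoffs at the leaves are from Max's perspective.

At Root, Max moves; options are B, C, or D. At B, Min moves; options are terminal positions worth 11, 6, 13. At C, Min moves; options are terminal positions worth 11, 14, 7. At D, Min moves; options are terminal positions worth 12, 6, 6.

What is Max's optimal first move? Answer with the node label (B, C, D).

B (Min): min(11, 6, 13) = 6
C (Min): min(11, 14, 7) = 7
D (Min): min(12, 6, 6) = 6
Root (Max): max(6, 7, 6) = 7
Max picks the child with the highest value: C (value 7).

C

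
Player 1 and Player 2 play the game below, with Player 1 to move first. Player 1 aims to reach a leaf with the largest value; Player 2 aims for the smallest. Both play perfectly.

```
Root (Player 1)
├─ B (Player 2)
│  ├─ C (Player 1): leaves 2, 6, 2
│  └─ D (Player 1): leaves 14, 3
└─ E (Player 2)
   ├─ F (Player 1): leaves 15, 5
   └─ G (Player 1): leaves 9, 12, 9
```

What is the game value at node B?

C: max(2, 6, 2) = 6
D: max(14, 3) = 14
B: min(6, 14) = 6

6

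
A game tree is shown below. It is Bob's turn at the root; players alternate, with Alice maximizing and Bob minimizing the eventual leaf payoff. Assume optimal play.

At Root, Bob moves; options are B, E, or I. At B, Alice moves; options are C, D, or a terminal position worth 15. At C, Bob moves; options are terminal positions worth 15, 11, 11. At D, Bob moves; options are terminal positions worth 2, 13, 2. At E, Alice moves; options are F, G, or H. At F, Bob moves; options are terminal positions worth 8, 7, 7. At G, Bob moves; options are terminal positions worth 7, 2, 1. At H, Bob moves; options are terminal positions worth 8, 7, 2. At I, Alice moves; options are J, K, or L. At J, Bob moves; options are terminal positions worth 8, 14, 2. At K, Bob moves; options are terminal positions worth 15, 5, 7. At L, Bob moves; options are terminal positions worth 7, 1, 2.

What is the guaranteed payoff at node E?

7

F: min(8, 7, 7) = 7
G: min(7, 2, 1) = 1
H: min(8, 7, 2) = 2
E: max(7, 1, 2) = 7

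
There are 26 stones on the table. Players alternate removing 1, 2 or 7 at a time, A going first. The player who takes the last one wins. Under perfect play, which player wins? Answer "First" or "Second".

Compute winning (W) and losing (L) positions by backward induction:
i:   0  1  2  3  4  5  6  7  8  9 10 11 12 13 14 15 16 17 18 19 20 21 22 23 24 25 26
     L  W  W  L  W  W  L  W  W  L  W  W  L  W  W  L  W  W  L  W  W  L  W  W  L  W  W
Position 26 is W, so the first player wins.

First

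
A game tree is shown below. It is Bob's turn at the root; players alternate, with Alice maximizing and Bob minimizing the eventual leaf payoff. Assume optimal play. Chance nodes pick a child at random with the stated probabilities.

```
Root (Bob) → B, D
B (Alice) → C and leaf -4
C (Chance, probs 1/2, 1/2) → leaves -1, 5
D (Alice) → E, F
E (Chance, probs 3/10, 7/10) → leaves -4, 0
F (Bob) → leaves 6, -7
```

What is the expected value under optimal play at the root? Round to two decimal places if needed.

C (Chance): 1/2·-1 + 1/2·5 = 2
B (Alice): max(2, -4) = 2
E (Chance): 3/10·-4 + 7/10·0 = -1.2
F (Bob): min(6, -7) = -7
D (Alice): max(-1.2, -7) = -1.2
Root (Bob): min(2, -1.2) = -1.2

-1.2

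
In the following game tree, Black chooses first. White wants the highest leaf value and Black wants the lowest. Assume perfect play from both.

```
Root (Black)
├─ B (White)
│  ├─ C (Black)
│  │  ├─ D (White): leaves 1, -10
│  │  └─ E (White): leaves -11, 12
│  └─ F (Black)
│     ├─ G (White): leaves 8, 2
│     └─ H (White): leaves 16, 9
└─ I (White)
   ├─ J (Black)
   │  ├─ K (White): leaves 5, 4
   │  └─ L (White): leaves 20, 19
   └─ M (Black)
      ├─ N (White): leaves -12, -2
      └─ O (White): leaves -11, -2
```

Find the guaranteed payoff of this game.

5

D (White): max(1, -10) = 1
E (White): max(-11, 12) = 12
C (Black): min(1, 12) = 1
G (White): max(8, 2) = 8
H (White): max(16, 9) = 16
F (Black): min(8, 16) = 8
B (White): max(1, 8) = 8
K (White): max(5, 4) = 5
L (White): max(20, 19) = 20
J (Black): min(5, 20) = 5
N (White): max(-12, -2) = -2
O (White): max(-11, -2) = -2
M (Black): min(-2, -2) = -2
I (White): max(5, -2) = 5
Root (Black): min(8, 5) = 5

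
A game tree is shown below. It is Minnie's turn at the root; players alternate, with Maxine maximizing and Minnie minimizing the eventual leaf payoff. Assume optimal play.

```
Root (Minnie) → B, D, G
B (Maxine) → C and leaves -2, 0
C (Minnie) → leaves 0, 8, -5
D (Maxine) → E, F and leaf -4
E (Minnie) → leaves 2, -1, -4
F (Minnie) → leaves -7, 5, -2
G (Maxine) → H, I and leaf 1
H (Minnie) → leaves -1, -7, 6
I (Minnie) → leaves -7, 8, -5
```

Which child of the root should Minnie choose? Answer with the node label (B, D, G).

D

C (Minnie): min(0, 8, -5) = -5
B (Maxine): max(-5, -2, 0) = 0
E (Minnie): min(2, -1, -4) = -4
F (Minnie): min(-7, 5, -2) = -7
D (Maxine): max(-4, -7, -4) = -4
H (Minnie): min(-1, -7, 6) = -7
I (Minnie): min(-7, 8, -5) = -7
G (Maxine): max(-7, -7, 1) = 1
Root (Minnie): min(0, -4, 1) = -4
Minnie picks the child with the lowest value: D (value -4).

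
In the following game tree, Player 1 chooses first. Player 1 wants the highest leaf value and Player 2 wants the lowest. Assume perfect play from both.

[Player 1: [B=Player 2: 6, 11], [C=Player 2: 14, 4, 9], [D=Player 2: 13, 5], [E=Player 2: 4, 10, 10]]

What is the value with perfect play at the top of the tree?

6

B (Player 2): min(6, 11) = 6
C (Player 2): min(14, 4, 9) = 4
D (Player 2): min(13, 5) = 5
E (Player 2): min(4, 10, 10) = 4
Root (Player 1): max(6, 4, 5, 4) = 6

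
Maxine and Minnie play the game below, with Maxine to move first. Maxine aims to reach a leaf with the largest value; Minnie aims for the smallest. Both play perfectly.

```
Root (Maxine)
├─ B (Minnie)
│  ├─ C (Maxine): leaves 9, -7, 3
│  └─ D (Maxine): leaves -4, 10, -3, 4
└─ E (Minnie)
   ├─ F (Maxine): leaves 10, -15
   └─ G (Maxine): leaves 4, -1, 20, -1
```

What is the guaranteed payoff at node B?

9

C: max(9, -7, 3) = 9
D: max(-4, 10, -3, 4) = 10
B: min(9, 10) = 9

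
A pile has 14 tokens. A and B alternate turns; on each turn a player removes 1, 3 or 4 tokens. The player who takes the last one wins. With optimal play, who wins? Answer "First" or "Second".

Second

i:   0  1  2  3  4  5  6  7  8  9 10 11 12 13 14
     L  W  L  W  W  W  W  L  W  L  W  W  W  W  L
Position 14 is L, so the second player wins.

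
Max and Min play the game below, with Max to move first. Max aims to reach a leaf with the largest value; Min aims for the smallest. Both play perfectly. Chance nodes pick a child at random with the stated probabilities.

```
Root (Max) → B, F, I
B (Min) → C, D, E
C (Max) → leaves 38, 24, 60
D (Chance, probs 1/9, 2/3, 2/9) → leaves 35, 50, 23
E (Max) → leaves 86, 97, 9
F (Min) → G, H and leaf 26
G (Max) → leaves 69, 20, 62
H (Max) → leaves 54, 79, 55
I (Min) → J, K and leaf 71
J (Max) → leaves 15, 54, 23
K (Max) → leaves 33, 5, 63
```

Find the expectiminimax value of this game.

C (Max): max(38, 24, 60) = 60
D (Chance): 1/9·35 + 2/3·50 + 2/9·23 = 42.33
E (Max): max(86, 97, 9) = 97
B (Min): min(60, 42.33, 97) = 42.33
G (Max): max(69, 20, 62) = 69
H (Max): max(54, 79, 55) = 79
F (Min): min(69, 79, 26) = 26
J (Max): max(15, 54, 23) = 54
K (Max): max(33, 5, 63) = 63
I (Min): min(54, 63, 71) = 54
Root (Max): max(42.33, 26, 54) = 54

54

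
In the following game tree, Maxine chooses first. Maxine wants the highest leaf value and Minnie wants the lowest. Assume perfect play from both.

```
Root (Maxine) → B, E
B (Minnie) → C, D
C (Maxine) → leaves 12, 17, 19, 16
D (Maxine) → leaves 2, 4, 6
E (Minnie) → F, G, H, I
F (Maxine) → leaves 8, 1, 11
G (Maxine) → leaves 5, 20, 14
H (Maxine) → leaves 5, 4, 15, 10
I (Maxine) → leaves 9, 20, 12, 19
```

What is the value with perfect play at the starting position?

C (Maxine): max(12, 17, 19, 16) = 19
D (Maxine): max(2, 4, 6) = 6
B (Minnie): min(19, 6) = 6
F (Maxine): max(8, 1, 11) = 11
G (Maxine): max(5, 20, 14) = 20
H (Maxine): max(5, 4, 15, 10) = 15
I (Maxine): max(9, 20, 12, 19) = 20
E (Minnie): min(11, 20, 15, 20) = 11
Root (Maxine): max(6, 11) = 11

11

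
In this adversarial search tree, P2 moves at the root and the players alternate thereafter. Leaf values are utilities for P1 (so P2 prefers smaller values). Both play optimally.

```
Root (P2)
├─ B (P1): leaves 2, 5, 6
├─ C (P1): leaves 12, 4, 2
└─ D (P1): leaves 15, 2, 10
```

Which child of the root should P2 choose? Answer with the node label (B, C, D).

B (P1): max(2, 5, 6) = 6
C (P1): max(12, 4, 2) = 12
D (P1): max(15, 2, 10) = 15
Root (P2): min(6, 12, 15) = 6
P2 picks the child with the lowest value: B (value 6).

B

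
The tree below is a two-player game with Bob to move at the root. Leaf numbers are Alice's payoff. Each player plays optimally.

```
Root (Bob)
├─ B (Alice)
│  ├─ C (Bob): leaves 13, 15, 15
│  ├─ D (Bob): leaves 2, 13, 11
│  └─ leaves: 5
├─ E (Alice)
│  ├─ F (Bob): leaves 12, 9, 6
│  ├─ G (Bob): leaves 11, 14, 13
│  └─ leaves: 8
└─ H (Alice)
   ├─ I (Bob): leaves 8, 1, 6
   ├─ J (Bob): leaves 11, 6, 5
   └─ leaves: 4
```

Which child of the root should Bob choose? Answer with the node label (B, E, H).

H

C (Bob): min(13, 15, 15) = 13
D (Bob): min(2, 13, 11) = 2
B (Alice): max(13, 2, 5) = 13
F (Bob): min(12, 9, 6) = 6
G (Bob): min(11, 14, 13) = 11
E (Alice): max(6, 11, 8) = 11
I (Bob): min(8, 1, 6) = 1
J (Bob): min(11, 6, 5) = 5
H (Alice): max(1, 5, 4) = 5
Root (Bob): min(13, 11, 5) = 5
Bob picks the child with the lowest value: H (value 5).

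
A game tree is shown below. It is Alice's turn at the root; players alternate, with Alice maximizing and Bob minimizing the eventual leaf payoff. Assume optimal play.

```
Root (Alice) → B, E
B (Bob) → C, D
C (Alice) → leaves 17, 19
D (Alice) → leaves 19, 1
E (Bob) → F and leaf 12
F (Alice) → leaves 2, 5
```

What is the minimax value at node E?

F: max(2, 5) = 5
E: min(5, 12) = 5

5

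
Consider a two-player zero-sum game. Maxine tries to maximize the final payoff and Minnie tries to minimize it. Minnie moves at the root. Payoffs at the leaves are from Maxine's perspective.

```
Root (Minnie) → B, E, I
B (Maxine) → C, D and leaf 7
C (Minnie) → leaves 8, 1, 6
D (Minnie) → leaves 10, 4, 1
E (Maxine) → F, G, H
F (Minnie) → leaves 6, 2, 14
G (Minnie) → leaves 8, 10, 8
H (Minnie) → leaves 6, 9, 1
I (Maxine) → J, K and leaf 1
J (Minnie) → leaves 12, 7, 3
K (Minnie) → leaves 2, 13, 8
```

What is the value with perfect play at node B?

C: min(8, 1, 6) = 1
D: min(10, 4, 1) = 1
B: max(1, 1, 7) = 7

7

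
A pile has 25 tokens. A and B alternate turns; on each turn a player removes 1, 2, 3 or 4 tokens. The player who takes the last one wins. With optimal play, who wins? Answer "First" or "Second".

Second

Positions where the player to move wins (W) vs loses (L):
i:   0  1  2  3  4  5  6  7  8  9 10 11 12 13 14 15 16 17 18 19 20 21 22 23 24 25
     L  W  W  W  W  L  W  W  W  W  L  W  W  W  W  L  W  W  W  W  L  W  W  W  W  L
Position 25 is L, so the second player wins.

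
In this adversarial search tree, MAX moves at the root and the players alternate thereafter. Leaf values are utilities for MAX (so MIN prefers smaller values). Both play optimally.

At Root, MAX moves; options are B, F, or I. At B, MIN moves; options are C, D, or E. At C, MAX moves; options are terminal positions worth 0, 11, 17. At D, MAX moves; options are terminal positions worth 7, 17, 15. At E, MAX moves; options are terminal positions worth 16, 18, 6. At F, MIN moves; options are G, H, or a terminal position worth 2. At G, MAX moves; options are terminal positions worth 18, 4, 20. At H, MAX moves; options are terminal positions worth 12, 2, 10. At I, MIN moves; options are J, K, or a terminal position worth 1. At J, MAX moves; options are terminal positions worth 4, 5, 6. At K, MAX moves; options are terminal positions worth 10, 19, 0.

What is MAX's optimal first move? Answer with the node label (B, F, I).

C (MAX): max(0, 11, 17) = 17
D (MAX): max(7, 17, 15) = 17
E (MAX): max(16, 18, 6) = 18
B (MIN): min(17, 17, 18) = 17
G (MAX): max(18, 4, 20) = 20
H (MAX): max(12, 2, 10) = 12
F (MIN): min(20, 12, 2) = 2
J (MAX): max(4, 5, 6) = 6
K (MAX): max(10, 19, 0) = 19
I (MIN): min(6, 19, 1) = 1
Root (MAX): max(17, 2, 1) = 17
MAX picks the child with the highest value: B (value 17).

B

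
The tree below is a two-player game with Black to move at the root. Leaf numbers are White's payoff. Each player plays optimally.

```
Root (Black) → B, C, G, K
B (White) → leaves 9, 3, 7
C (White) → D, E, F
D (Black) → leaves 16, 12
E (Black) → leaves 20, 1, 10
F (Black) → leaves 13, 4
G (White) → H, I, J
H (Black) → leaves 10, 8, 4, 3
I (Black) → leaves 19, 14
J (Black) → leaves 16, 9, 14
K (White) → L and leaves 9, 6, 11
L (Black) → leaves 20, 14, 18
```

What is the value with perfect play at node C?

D: min(16, 12) = 12
E: min(20, 1, 10) = 1
F: min(13, 4) = 4
C: max(12, 1, 4) = 12

12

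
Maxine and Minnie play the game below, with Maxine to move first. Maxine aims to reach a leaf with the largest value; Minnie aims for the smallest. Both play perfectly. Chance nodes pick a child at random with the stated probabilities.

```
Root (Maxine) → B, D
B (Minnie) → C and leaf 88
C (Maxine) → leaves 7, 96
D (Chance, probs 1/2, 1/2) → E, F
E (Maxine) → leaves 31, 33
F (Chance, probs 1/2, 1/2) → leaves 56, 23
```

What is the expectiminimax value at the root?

88

C (Maxine): max(7, 96) = 96
B (Minnie): min(96, 88) = 88
E (Maxine): max(31, 33) = 33
F (Chance): 1/2·56 + 1/2·23 = 39.5
D (Chance): 1/2·33 + 1/2·39.5 = 36.25
Root (Maxine): max(88, 36.25) = 88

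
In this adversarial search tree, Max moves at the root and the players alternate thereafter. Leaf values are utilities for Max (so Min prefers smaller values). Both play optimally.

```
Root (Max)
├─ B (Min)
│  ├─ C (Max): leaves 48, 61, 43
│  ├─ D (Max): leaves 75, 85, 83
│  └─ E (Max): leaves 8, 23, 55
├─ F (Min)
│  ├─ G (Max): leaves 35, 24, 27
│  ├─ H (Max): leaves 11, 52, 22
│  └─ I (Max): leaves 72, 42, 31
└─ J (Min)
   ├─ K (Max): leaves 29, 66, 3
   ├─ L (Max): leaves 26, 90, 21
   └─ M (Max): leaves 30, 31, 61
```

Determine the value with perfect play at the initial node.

61

C (Max): max(48, 61, 43) = 61
D (Max): max(75, 85, 83) = 85
E (Max): max(8, 23, 55) = 55
B (Min): min(61, 85, 55) = 55
G (Max): max(35, 24, 27) = 35
H (Max): max(11, 52, 22) = 52
I (Max): max(72, 42, 31) = 72
F (Min): min(35, 52, 72) = 35
K (Max): max(29, 66, 3) = 66
L (Max): max(26, 90, 21) = 90
M (Max): max(30, 31, 61) = 61
J (Min): min(66, 90, 61) = 61
Root (Max): max(55, 35, 61) = 61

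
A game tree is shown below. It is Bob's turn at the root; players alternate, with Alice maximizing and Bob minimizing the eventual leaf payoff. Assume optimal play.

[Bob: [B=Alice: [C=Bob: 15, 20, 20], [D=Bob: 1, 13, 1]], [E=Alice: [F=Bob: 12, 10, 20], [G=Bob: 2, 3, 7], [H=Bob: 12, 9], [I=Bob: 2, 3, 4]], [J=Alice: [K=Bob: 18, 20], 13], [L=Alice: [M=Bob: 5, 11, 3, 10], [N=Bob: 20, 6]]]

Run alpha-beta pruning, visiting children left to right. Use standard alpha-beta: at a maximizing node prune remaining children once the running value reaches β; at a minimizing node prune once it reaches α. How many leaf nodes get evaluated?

C [α=-∞,β=+∞]: v=15
D [α=15,β=+∞]: v=1 after child 1 ≤ α → α-cutoff, skip 2
B [α=-∞,β=+∞]: v=15
F [α=-∞,β=15]: v=10
G [α=10,β=15]: v=2 after child 1 ≤ α → α-cutoff, skip 2
H [α=10,β=15]: v=9
I [α=10,β=15]: v=2 after child 1 ≤ α → α-cutoff, skip 2
E [α=-∞,β=15]: v=10
K [α=-∞,β=10]: v=18
J [α=-∞,β=10]: v=18 after child 1 ≥ β → β-cutoff, skip 1
M [α=-∞,β=10]: v=3
N [α=3,β=10]: v=6
L [α=-∞,β=10]: v=6
Root [α=-∞,β=+∞]: v=6
Leaves evaluated: 19 of 26.

19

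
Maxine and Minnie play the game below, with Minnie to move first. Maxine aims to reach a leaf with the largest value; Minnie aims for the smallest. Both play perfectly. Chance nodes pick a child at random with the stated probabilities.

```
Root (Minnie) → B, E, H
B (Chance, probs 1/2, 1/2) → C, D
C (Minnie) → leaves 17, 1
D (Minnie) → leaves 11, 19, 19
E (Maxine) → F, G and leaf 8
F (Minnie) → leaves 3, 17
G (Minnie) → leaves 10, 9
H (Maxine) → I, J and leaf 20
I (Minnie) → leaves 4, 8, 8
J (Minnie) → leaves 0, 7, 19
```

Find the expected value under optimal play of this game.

C (Minnie): min(17, 1) = 1
D (Minnie): min(11, 19, 19) = 11
B (Chance): 1/2·1 + 1/2·11 = 6
F (Minnie): min(3, 17) = 3
G (Minnie): min(10, 9) = 9
E (Maxine): max(3, 9, 8) = 9
I (Minnie): min(4, 8, 8) = 4
J (Minnie): min(0, 7, 19) = 0
H (Maxine): max(4, 0, 20) = 20
Root (Minnie): min(6, 9, 20) = 6

6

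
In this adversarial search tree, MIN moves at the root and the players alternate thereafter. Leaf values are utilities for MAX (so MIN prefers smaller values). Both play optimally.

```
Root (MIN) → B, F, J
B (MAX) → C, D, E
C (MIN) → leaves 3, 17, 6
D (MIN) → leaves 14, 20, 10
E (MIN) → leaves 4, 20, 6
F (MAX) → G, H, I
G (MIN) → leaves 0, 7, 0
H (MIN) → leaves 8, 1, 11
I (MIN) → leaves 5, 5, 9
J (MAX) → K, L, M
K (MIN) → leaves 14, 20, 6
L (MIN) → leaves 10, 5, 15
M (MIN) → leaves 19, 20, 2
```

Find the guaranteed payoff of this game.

C (MIN): min(3, 17, 6) = 3
D (MIN): min(14, 20, 10) = 10
E (MIN): min(4, 20, 6) = 4
B (MAX): max(3, 10, 4) = 10
G (MIN): min(0, 7, 0) = 0
H (MIN): min(8, 1, 11) = 1
I (MIN): min(5, 5, 9) = 5
F (MAX): max(0, 1, 5) = 5
K (MIN): min(14, 20, 6) = 6
L (MIN): min(10, 5, 15) = 5
M (MIN): min(19, 20, 2) = 2
J (MAX): max(6, 5, 2) = 6
Root (MIN): min(10, 5, 6) = 5

5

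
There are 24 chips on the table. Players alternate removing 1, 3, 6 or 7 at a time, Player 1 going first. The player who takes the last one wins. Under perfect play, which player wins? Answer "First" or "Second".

W/L table (W = player to move can force a win):
i:   0  1  2  3  4  5  6  7  8  9 10 11 12 13 14 15 16 17 18 19 20 21 22 23 24
     L  W  L  W  L  W  W  W  W  W  W  W  L  W  L  W  L  W  W  W  W  W  W  W  L
Position 24 is L, so the second player wins.

Second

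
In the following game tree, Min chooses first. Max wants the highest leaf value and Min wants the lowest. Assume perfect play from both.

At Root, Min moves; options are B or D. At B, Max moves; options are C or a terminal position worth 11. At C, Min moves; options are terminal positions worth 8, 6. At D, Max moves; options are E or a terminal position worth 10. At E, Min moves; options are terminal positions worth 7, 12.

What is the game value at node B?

C: min(8, 6) = 6
B: max(6, 11) = 11

11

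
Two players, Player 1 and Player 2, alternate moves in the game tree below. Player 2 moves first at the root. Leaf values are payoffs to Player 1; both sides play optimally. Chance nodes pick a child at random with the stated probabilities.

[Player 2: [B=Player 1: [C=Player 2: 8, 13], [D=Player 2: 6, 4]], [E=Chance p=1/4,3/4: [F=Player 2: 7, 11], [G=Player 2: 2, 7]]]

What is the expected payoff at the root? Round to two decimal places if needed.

C (Player 2): min(8, 13) = 8
D (Player 2): min(6, 4) = 4
B (Player 1): max(8, 4) = 8
F (Player 2): min(7, 11) = 7
G (Player 2): min(2, 7) = 2
E (Chance): 1/4·7 + 3/4·2 = 3.25
Root (Player 2): min(8, 3.25) = 3.25

3.25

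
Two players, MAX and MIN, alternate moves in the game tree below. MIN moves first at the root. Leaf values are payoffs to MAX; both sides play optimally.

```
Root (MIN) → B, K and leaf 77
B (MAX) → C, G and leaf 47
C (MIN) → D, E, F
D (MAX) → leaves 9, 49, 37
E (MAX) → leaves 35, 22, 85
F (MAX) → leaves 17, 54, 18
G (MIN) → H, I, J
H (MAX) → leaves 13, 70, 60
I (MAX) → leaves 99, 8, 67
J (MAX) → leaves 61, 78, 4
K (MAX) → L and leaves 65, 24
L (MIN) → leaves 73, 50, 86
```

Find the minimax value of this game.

D (MAX): max(9, 49, 37) = 49
E (MAX): max(35, 22, 85) = 85
F (MAX): max(17, 54, 18) = 54
C (MIN): min(49, 85, 54) = 49
H (MAX): max(13, 70, 60) = 70
I (MAX): max(99, 8, 67) = 99
J (MAX): max(61, 78, 4) = 78
G (MIN): min(70, 99, 78) = 70
B (MAX): max(49, 70, 47) = 70
L (MIN): min(73, 50, 86) = 50
K (MAX): max(50, 65, 24) = 65
Root (MIN): min(70, 65, 77) = 65

65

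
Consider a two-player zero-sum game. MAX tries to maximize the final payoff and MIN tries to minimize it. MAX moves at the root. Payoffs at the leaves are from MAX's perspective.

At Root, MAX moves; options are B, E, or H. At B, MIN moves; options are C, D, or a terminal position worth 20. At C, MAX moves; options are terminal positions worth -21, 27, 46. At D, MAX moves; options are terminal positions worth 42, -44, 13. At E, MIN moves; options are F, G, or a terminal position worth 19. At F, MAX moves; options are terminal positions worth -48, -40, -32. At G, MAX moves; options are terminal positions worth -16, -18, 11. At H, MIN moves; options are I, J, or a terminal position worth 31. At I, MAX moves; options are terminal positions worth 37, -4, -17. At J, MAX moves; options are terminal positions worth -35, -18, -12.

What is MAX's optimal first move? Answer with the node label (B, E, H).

C (MAX): max(-21, 27, 46) = 46
D (MAX): max(42, -44, 13) = 42
B (MIN): min(46, 42, 20) = 20
F (MAX): max(-48, -40, -32) = -32
G (MAX): max(-16, -18, 11) = 11
E (MIN): min(-32, 11, 19) = -32
I (MAX): max(37, -4, -17) = 37
J (MAX): max(-35, -18, -12) = -12
H (MIN): min(37, -12, 31) = -12
Root (MAX): max(20, -32, -12) = 20
MAX picks the child with the highest value: B (value 20).

B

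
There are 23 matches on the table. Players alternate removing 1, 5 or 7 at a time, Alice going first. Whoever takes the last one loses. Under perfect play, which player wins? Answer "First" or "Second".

Second

Mark each pile size as W (mover wins) or L (mover loses):
i:   0  1  2  3  4  5  6  7  8  9 10 11 12 13 14 15 16 17 18 19 20 21 22 23
     W  L  W  L  W  L  W  L  W  L  W  L  W  L  W  L  W  L  W  L  W  L  W  L
Position 23 is L, so the second player wins.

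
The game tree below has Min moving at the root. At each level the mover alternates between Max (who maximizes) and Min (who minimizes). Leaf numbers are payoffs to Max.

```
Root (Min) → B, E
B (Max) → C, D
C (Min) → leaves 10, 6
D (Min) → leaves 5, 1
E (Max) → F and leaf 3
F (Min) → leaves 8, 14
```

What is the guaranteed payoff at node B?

6

C: min(10, 6) = 6
D: min(5, 1) = 1
B: max(6, 1) = 6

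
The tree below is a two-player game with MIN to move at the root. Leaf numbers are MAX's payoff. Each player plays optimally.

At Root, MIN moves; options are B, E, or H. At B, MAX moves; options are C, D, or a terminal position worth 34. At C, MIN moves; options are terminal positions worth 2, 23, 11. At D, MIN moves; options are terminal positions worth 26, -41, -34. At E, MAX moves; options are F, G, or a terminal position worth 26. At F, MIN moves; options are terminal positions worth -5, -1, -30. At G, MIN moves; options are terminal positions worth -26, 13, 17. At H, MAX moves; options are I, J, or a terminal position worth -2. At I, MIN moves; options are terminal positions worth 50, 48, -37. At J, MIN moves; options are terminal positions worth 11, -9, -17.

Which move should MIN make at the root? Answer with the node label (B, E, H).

C (MIN): min(2, 23, 11) = 2
D (MIN): min(26, -41, -34) = -41
B (MAX): max(2, -41, 34) = 34
F (MIN): min(-5, -1, -30) = -30
G (MIN): min(-26, 13, 17) = -26
E (MAX): max(-30, -26, 26) = 26
I (MIN): min(50, 48, -37) = -37
J (MIN): min(11, -9, -17) = -17
H (MAX): max(-37, -17, -2) = -2
Root (MIN): min(34, 26, -2) = -2
MIN picks the child with the lowest value: H (value -2).

H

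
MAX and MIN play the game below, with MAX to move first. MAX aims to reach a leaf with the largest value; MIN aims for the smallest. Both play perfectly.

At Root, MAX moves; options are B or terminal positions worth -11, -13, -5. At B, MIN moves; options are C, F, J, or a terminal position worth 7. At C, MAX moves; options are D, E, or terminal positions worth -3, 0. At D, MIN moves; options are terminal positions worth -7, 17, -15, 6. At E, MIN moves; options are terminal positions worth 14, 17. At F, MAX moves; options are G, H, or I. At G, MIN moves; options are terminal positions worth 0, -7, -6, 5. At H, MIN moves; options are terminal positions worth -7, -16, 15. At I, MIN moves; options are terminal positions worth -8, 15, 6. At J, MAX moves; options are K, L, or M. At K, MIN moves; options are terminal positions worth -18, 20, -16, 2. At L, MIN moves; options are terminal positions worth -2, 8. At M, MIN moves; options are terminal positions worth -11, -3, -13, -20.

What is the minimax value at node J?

-2

K: min(-18, 20, -16, 2) = -18
L: min(-2, 8) = -2
M: min(-11, -3, -13, -20) = -20
J: max(-18, -2, -20) = -2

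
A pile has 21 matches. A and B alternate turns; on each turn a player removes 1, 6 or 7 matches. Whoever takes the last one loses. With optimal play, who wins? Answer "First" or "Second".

First

Mark each pile size as W (mover wins) or L (mover loses):
i:   0  1  2  3  4  5  6  7  8  9 10 11 12 13 14 15 16 17 18 19 20 21
     W  L  W  L  W  L  W  W  W  W  W  W  W  L  W  L  W  L  W  W  W  W
Position 21 is W, so the first player wins.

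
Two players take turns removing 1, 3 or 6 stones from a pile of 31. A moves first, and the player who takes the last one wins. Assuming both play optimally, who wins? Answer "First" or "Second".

W/L table (W = player to move can force a win):
i:   0  1  2  3  4  5  6  7  8  9 10 11 12 13 14 15 16 17 18 19 20 21 22 23 24 25 26 27 28 29 30 31
     L  W  L  W  L  W  W  W  W  L  W  L  W  L  W  W  W  W  L  W  L  W  L  W  W  W  W  L  W  L  W  L
Position 31 is L, so the second player wins.

Second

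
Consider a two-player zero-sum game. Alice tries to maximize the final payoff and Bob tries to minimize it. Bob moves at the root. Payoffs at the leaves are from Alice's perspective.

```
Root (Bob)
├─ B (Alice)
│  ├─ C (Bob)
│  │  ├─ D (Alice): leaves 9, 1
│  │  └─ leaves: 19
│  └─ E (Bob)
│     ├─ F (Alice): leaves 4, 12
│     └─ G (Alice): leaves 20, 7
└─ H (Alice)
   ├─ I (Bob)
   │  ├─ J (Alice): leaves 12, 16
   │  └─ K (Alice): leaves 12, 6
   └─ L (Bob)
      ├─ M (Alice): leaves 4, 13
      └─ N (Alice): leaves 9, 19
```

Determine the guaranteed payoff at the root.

12

D (Alice): max(9, 1) = 9
C (Bob): min(9, 19) = 9
F (Alice): max(4, 12) = 12
G (Alice): max(20, 7) = 20
E (Bob): min(12, 20) = 12
B (Alice): max(9, 12) = 12
J (Alice): max(12, 16) = 16
K (Alice): max(12, 6) = 12
I (Bob): min(16, 12) = 12
M (Alice): max(4, 13) = 13
N (Alice): max(9, 19) = 19
L (Bob): min(13, 19) = 13
H (Alice): max(12, 13) = 13
Root (Bob): min(12, 13) = 12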